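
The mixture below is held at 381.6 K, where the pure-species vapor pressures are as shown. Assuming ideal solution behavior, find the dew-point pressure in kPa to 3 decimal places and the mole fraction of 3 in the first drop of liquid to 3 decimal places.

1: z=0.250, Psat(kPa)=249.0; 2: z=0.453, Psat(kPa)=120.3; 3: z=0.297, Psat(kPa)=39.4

Pdew = 81.250 kPa, x_3 = 0.612

At the dew point ψ → 1, so Σzᵢ/Kᵢ = 1 with Kᵢ = Pᵢˢᵃᵗ/P ⇒ 1/P = Σzᵢ/Pᵢˢᵃᵗ.
1/P = 0.250/249.0 + 0.453/120.3 + 0.297/39.4 = 0.012308 ⇒ P = 81.250 kPa
xᵢ = zᵢP/Pᵢˢᵃᵗ ⇒ x_3 = 0.297·81.250/39.4 = 0.612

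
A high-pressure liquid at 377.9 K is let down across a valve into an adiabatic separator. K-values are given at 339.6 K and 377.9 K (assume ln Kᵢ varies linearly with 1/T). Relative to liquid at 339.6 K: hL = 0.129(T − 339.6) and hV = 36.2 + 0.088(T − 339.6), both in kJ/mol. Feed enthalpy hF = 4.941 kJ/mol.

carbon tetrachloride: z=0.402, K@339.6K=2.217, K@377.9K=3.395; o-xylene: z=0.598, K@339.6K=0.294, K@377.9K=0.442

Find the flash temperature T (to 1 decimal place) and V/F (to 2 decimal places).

Adiabatic flash: solve Rachford–Rice at each trial T, then check hF = ψ·hV(T) + (1−ψ)·hL(T).
  T = 339.6 K: K = (2.217, 0.294), RR gives ψ = 0.078, H_out = 2.825 kJ/mol
  T = 377.9 K: K = (3.395, 0.442), RR gives ψ = 0.471, H_out = 21.242 kJ/mol
  T = 358.8 K: K = (2.776, 0.365), RR gives ψ = 0.296, H_out = 12.961 kJ/mol
  T = 349.2 K: K = (2.489, 0.328), RR gives ψ = 0.197, H_out = 8.287 kJ/mol
  T = 344.4 K: K = (2.351, 0.311), RR gives ψ = 0.141, H_out = 5.685 kJ/mol
  T = 342.0 K: K = (2.283, 0.302), RR gives ψ = 0.110, H_out = 4.292 kJ/mol
Linear interpolation between T = 342.0 (H_out = 4.292) and T = 344.4 (H_out = 5.685) on hF = 4.941 gives T ≈ 343.1 K, at which ψ = 0.12.

T = 343.1 K, V/F = 0.12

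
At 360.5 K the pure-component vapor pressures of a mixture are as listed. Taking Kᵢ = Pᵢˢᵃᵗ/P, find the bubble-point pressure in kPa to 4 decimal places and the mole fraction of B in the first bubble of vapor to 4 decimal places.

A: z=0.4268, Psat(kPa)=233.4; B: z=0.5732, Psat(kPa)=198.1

Pbub = 213.1660 kPa, y_B = 0.5327

At the bubble point ψ → 0, so ΣzᵢKᵢ = 1 with Kᵢ = Pᵢˢᵃᵗ/P ⇒ P = ΣzᵢPᵢˢᵃᵗ.
P = 0.4268·233.4 + 0.5732·198.1 = 213.1660 kPa
yᵢ = zᵢPᵢˢᵃᵗ/P ⇒ y_B = 0.5732·198.1/213.1660 = 0.5327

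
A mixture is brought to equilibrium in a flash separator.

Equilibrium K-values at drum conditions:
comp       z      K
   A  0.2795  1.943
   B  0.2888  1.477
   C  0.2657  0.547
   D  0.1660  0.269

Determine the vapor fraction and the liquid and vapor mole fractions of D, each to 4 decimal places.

ψ = 0.3736, x_D = 0.2284, y_D = 0.0614

Newton–Raphson from ψ = 0.5:
  ψ = 0.5000: g = -0.05651, g' = -0.4691 → ψ = 0.3795
  ψ = 0.3795: g = -0.00255, g' = -0.4313 → ψ = 0.3736
Converged at ψ = 0.3736.
Compositions from xᵢ = zᵢ/(1+ψ(Kᵢ−1)), yᵢ = Kᵢxᵢ:
  A: x = 0.2067, y = 0.4016
  B: x = 0.2451, y = 0.3620
  C: x = 0.3198, y = 0.1749
  D: x = 0.2284, y = 0.0614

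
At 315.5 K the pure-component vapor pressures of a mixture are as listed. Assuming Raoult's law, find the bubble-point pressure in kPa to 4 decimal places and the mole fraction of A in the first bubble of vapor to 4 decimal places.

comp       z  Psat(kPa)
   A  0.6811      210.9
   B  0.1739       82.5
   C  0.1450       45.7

At the bubble point ψ → 0, so ΣzᵢKᵢ = 1 with Kᵢ = Pᵢˢᵃᵗ/P ⇒ P = ΣzᵢPᵢˢᵃᵗ.
P = 0.6811·210.9 + 0.1739·82.5 + 0.1450·45.7 = 164.6172 kPa
yᵢ = zᵢPᵢˢᵃᵗ/P ⇒ y_A = 0.6811·210.9/164.6172 = 0.8726

Pbub = 164.6172 kPa, y_A = 0.8726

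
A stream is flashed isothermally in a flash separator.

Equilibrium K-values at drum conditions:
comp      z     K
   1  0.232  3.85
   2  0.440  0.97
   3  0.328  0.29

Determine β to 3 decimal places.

β = 0.360

Material balance + equilibrium reduce to Σ zᵢ(Kᵢ−1)/(1+β(Kᵢ−1)) = 0.
Check two-phase: ΣzᵢKᵢ = 1.415 > 1 and Σzᵢ/Kᵢ = 1.645 > 1, so g(0) = 0.415 > 0 and g(1) = -0.645 < 0.
Iterate (Newton) starting at β = 0.4:
  β = 0.400: g = -0.0296, g' = -0.734 → β = 0.360
Converged at β = 0.360.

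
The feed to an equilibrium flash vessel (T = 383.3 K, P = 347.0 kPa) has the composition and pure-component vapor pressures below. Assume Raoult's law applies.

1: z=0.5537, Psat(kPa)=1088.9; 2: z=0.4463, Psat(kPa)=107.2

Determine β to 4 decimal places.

Raoult's law: Kᵢ = Pᵢˢᵃᵗ/P = Pᵢˢᵃᵗ/347.0.
  K_1 = 1088.9/347.0 = 3.138040, K_2 = 107.2/347.0 = 0.308934
Material balance + equilibrium reduce to Σ zᵢ(Kᵢ−1)/(1+β(Kᵢ−1)) = 0.
g(0) = ΣzᵢKᵢ − 1 = 0.8754 and g(1) = 1 − Σzᵢ/Kᵢ = -0.6211, so a root lies in (0, 1).
Binary case is linear: z₁(K₁−1)(1+β(K₂−1)) + z₂(K₂−1)(1+β(K₁−1)) = 0
⇒ β = [z₁(K₁−1)+z₂(K₂−1)] / [−(K₁−1)(K₂−1)] = 0.87541/1.47753 = 0.5925

β = 0.5925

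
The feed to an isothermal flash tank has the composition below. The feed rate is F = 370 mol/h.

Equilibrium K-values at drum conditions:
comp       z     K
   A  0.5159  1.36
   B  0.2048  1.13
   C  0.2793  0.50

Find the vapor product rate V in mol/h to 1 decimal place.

V = 176.9 mol/h

Material balance + equilibrium reduce to Σ zᵢ(Kᵢ−1)/(1+V/F(Kᵢ−1)) = 0.
Check two-phase: ΣzᵢKᵢ = 1.0727 > 1 and Σzᵢ/Kᵢ = 1.1192 > 1, so g(0) = 0.0727 > 0 and g(1) = -0.1192 < 0.
Iterate (Newton) starting at V/F = 0.45:
  V/F = 0.4500: g = 0.00479, g' = -0.1689 → V/F = 0.4784
  V/F = 0.4784: g = -0.00005, g' = -0.1724 → V/F = 0.4781
Converged at V/F = 0.4781.
Then V = V/F·F = 0.4781·370 = 176.9 mol/h and L = F − V = 193.1 mol/h.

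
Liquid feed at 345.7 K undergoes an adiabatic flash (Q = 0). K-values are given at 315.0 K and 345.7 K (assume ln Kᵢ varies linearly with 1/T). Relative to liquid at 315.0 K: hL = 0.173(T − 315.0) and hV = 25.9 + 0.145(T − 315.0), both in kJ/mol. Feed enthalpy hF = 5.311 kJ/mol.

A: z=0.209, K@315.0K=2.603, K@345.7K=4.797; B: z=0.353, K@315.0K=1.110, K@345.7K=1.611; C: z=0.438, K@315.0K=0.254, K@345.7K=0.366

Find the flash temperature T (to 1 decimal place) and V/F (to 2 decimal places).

Adiabatic flash: solve Rachford–Rice at each trial T, then check hF = ψ·hV(T) + (1−ψ)·hL(T).
  T = 315.0 K: K = (2.603, 1.110, 0.254), RR gives ψ = 0.063, H_out = 1.632 kJ/mol
  T = 345.7 K: K = (4.797, 1.611, 0.366), RR gives ψ = 0.540, H_out = 18.835 kJ/mol
  T = 330.4 K: K = (3.588, 1.350, 0.308), RR gives ψ = 0.342, H_out = 11.370 kJ/mol
  T = 322.7 K: K = (3.068, 1.227, 0.280), RR gives ψ = 0.218, H_out = 6.939 kJ/mol
  T = 318.9 K: K = (2.832, 1.168, 0.267), RR gives ψ = 0.147, H_out = 4.461 kJ/mol
  T = 320.8 K: K = (2.948, 1.197, 0.274), RR gives ψ = 0.184, H_out = 5.730 kJ/mol
Linear interpolation between T = 318.9 (H_out = 4.461) and T = 320.8 (H_out = 5.730) on hF = 5.311 gives T ≈ 320.2 K, at which ψ = 0.17.

T = 320.2 K, V/F = 0.17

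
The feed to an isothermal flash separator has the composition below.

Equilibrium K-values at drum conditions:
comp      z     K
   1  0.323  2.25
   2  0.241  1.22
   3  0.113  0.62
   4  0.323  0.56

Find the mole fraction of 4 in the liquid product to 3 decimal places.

x_4 = 0.464

Rachford–Rice: g(V/F) = Σ zᵢ(Kᵢ−1)/(1+V/F(Kᵢ−1)) = 0.
Feasibility: ΣzᵢKᵢ = 1.272, Σzᵢ/Kᵢ = 1.100 — both > 1, two phases present.
Newton–Raphson from V/F = 0.5:
  V/F = 0.500: g = 0.0610, g' = -0.328 → V/F = 0.686
  V/F = 0.686: g = 0.0018, g' = -0.313 → V/F = 0.692
Converged at V/F = 0.692.
Compositions from xᵢ = zᵢ/(1+V/F(Kᵢ−1)), yᵢ = Kᵢxᵢ:
  1: x = 0.173, y = 0.390
  2: x = 0.209, y = 0.255
  3: x = 0.153, y = 0.095
  4: x = 0.464, y = 0.260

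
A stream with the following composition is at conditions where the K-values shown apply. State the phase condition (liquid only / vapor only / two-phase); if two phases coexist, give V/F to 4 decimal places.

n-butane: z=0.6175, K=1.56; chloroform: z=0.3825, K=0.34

ΣzᵢKᵢ = 1.0934; Σzᵢ/Kᵢ = 1.5208.
Both exceed 1, so a two-phase solution exists.
Material balance + equilibrium reduce to Σ zᵢ(Kᵢ−1)/(1+ψ(Kᵢ−1)) = 0.
Newton iteration, ψ⁰ = 0.39:
  ψ = 0.3900: g = -0.05614, g' = -0.4326 → ψ = 0.2602
  ψ = 0.2602: g = -0.00298, g' = -0.3904 → ψ = 0.2526
Converged at ψ = 0.2526.

two-phase, V/F = 0.2526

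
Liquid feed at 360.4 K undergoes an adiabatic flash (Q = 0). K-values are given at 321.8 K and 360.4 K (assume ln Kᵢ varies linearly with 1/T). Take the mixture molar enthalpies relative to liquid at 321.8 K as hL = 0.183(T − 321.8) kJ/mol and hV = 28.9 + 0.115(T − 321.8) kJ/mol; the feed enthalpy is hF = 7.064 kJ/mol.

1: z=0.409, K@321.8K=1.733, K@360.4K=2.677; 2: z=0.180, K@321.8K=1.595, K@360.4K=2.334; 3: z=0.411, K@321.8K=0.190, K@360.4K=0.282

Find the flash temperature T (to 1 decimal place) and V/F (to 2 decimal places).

T = 326.6 K, V/F = 0.22

Adiabatic flash: solve Rachford–Rice at each trial T, then check hF = ψ·hV(T) + (1−ψ)·hL(T).
  T = 321.8 K: K = (1.733, 1.595, 0.190), RR gives ψ = 0.132, H_out = 3.809 kJ/mol
  T = 360.4 K: K = (2.677, 2.334, 0.282), RR gives ψ = 0.558, H_out = 21.715 kJ/mol
  T = 341.1 K: K = (2.181, 1.950, 0.234), RR gives ψ = 0.398, H_out = 14.504 kJ/mol
  T = 331.5 K: K = (1.952, 1.770, 0.212), RR gives ψ = 0.288, H_out = 9.897 kJ/mol
  T = 326.6 K: K = (1.840, 1.681, 0.201), RR gives ψ = 0.217, H_out = 7.065 kJ/mol
  T = 324.2 K: K = (1.786, 1.638, 0.195), RR gives ψ = 0.176, H_out = 5.507 kJ/mol
Linear interpolation between T = 324.2 (H_out = 5.507) and T = 326.6 (H_out = 7.065) on hF = 7.064 gives T ≈ 326.6 K, at which ψ = 0.22.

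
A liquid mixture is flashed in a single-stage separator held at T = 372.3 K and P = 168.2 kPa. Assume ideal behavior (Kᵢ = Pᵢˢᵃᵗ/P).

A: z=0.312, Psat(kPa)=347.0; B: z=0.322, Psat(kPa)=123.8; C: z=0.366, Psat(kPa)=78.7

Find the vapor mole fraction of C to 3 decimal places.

Raoult's law: Kᵢ = Pᵢˢᵃᵗ/P = Pᵢˢᵃᵗ/168.2.
  K_A = 347.0/168.2 = 2.06302, K_B = 123.8/168.2 = 0.73603, K_C = 78.7/168.2 = 0.46790
Material balance + equilibrium reduce to Σ zᵢ(Kᵢ−1)/(1+V/F(Kᵢ−1)) = 0.
g(0) = ΣzᵢKᵢ − 1 = 0.052 and g(1) = 1 − Σzᵢ/Kᵢ = -0.371, so a root lies in (0, 1).
Newton–Raphson from V/F = 0.32:
  V/F = 0.320: g = -0.0801, g' = -0.374 → V/F = 0.106
  V/F = 0.106: g = 0.0044, g' = -0.425 → V/F = 0.116
Converged at V/F = 0.116.
Compositions from xᵢ = zᵢ/(1+V/F(Kᵢ−1)), yᵢ = Kᵢxᵢ:
  A: x = 0.278, y = 0.573
  B: x = 0.332, y = 0.244
  C: x = 0.390, y = 0.183

y_C = 0.183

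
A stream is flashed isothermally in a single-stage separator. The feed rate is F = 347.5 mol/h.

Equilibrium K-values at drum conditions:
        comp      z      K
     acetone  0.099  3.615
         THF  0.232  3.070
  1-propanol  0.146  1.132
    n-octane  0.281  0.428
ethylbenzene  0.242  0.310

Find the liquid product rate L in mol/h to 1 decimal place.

Rachford–Rice: g(ψ) = Σ zᵢ(Kᵢ−1)/(1+ψ(Kᵢ−1)) = 0.
Feasibility: ΣzᵢKᵢ = 1.431, Σzᵢ/Kᵢ = 1.669 — both > 1, two phases present.
Newton–Raphson from ψ = 0.55:
  ψ = 0.550: g = -0.1549, g' = -0.828 → ψ = 0.363
Converged at ψ = 0.363.
Then V = ψ·F = 0.3627·347.5 = 126.1 mol/h and L = F − V = 221.4 mol/h.

L = 221.4 mol/h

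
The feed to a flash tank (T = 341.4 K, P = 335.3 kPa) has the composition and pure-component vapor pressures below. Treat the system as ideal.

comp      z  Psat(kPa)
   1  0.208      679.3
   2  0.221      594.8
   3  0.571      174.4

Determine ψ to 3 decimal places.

Raoult's law: Kᵢ = Pᵢˢᵃᵗ/P = Pᵢˢᵃᵗ/335.3.
  K_1 = 679.3/335.3 = 2.02595, K_2 = 594.8/335.3 = 1.77393, K_3 = 174.4/335.3 = 0.52013
Rachford–Rice: g(ψ) = Σ zᵢ(Kᵢ−1)/(1+ψ(Kᵢ−1)) = 0.
Feasibility: ΣzᵢKᵢ = 1.110, Σzᵢ/Kᵢ = 1.325 — both > 1, two phases present.
Newton iteration, ψ⁰ = 0.5:
  ψ = 0.500: g = -0.0961, g' = -0.392 → ψ = 0.255
  ψ = 0.255: g = -0.0001, g' = -0.401 → ψ = 0.254
Converged at ψ = 0.254.

ψ = 0.254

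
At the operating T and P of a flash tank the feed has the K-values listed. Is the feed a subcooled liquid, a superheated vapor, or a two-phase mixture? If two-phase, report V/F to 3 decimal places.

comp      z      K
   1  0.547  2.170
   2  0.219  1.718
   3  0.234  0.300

ΣzᵢKᵢ = 1.633; Σzᵢ/Kᵢ = 1.160.
Both exceed 1, so a two-phase solution exists.
Material balance + equilibrium reduce to Σ zᵢ(Kᵢ−1)/(1+ψ(Kᵢ−1)) = 0.
Iterate (Newton) starting at ψ = 0.5:
  ψ = 0.500: g = 0.2675, g' = -0.631 → ψ = 0.924
  ψ = 0.924: g = -0.0619, g' = -1.133 → ψ = 0.870
  ψ = 0.870: g = -0.0046, g' = -0.976 → ψ = 0.865
Converged at ψ = 0.865.

two-phase, V/F = 0.865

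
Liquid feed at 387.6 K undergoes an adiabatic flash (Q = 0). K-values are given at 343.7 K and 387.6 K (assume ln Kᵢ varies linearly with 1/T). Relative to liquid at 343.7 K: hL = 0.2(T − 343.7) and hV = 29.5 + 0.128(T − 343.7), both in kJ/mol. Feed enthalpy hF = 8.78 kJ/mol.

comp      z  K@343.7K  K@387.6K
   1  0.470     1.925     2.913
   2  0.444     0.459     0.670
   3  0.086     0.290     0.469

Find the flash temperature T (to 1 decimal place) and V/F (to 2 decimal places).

T = 345.6 K, V/F = 0.29

Adiabatic flash: solve Rachford–Rice at each trial T, then check hF = ψ·hV(T) + (1−ψ)·hL(T).
  T = 343.7 K: K = (1.925, 0.459, 0.290), RR gives ψ = 0.252, H_out = 7.439 kJ/mol
  T = 387.6 K: K = (2.913, 0.670, 0.469), RR gives ψ = 0.982, H_out = 34.655 kJ/mol
  T = 365.6 K: K = (2.397, 0.561, 0.374), RR gives ψ = 0.612, H_out = 21.458 kJ/mol
  T = 354.6 K: K = (2.154, 0.509, 0.330), RR gives ψ = 0.440, H_out = 14.801 kJ/mol
  T = 349.1 K: K = (2.037, 0.483, 0.310), RR gives ψ = 0.349, H_out = 11.229 kJ/mol
  T = 346.4 K: K = (1.981, 0.471, 0.300), RR gives ψ = 0.302, H_out = 9.377 kJ/mol
  T = 345.0 K: K = (1.952, 0.465, 0.295), RR gives ψ = 0.276, H_out = 8.383 kJ/mol
Linear interpolation between T = 345.0 (H_out = 8.383) and T = 346.4 (H_out = 9.377) on hF = 8.78 gives T ≈ 345.6 K, at which ψ = 0.29.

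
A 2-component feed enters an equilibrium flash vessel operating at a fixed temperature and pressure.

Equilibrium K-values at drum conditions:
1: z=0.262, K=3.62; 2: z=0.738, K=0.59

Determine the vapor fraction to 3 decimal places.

Rachford–Rice: g(ψ) = Σ zᵢ(Kᵢ−1)/(1+ψ(Kᵢ−1)) = 0.
Check two-phase: ΣzᵢKᵢ = 1.384 > 1 and Σzᵢ/Kᵢ = 1.323 > 1, so g(0) = 0.384 > 0 and g(1) = -0.323 < 0.
Binary case is linear: z₁(K₁−1)(1+ψ(K₂−1)) + z₂(K₂−1)(1+ψ(K₁−1)) = 0
⇒ ψ = [z₁(K₁−1)+z₂(K₂−1)] / [−(K₁−1)(K₂−1)] = 0.3839/1.0742 = 0.357

ψ = 0.357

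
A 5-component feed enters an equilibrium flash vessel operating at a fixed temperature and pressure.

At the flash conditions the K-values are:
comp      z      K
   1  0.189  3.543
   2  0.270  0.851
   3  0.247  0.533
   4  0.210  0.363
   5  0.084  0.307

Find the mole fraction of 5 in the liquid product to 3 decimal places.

x_5 = 0.091

Rachford–Rice: g(ψ) = Σ zᵢ(Kᵢ−1)/(1+ψ(Kᵢ−1)) = 0.
Check two-phase: ΣzᵢKᵢ = 1.133 > 1 and Σzᵢ/Kᵢ = 1.686 > 1, so g(0) = 0.133 > 0 and g(1) = -0.686 < 0.
Iterate (Newton) starting at ψ = 0.5:
  ψ = 0.500: g = -0.2677, g' = -0.613 → ψ = 0.064
  ψ = 0.064: g = 0.0539, g' = -1.106 → ψ = 0.112
  ψ = 0.112: g = 0.0040, g' = -0.952 → ψ = 0.117
Converged at ψ = 0.117.
Compositions from xᵢ = zᵢ/(1+ψ(Kᵢ−1)), yᵢ = Kᵢxᵢ:
  1: x = 0.146, y = 0.517
  2: x = 0.275, y = 0.234
  3: x = 0.261, y = 0.139
  4: x = 0.227, y = 0.082
  5: x = 0.091, y = 0.028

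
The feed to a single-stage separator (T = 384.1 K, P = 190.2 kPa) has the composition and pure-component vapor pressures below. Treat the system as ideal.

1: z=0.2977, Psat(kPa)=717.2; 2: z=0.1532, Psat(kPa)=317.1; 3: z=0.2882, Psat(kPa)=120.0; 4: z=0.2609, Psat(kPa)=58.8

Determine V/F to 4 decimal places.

V/F = 0.5211

Raoult's law: Kᵢ = Pᵢˢᵃᵗ/P = Pᵢˢᵃᵗ/190.2.
  K_1 = 717.2/190.2 = 3.770768, K_2 = 317.1/190.2 = 1.667192, K_3 = 120.0/190.2 = 0.630915, K_4 = 58.8/190.2 = 0.309148
Rachford–Rice: g(V/F) = Σ zᵢ(Kᵢ−1)/(1+V/F(Kᵢ−1)) = 0.
g(0) = ΣzᵢKᵢ − 1 = 0.6405 and g(1) = 1 − Σzᵢ/Kᵢ = -0.4716, so a root lies in (0, 1).
Newton iteration, V/F⁰ = 0.55:
  V/F = 0.5500: g = -0.02257, g' = -0.7810 → V/F = 0.5211
Converged at V/F = 0.5211.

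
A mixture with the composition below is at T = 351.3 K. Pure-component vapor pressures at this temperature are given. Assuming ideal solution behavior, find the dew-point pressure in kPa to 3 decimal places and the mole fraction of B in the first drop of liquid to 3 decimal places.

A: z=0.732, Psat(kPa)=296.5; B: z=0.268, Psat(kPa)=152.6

Pdew = 236.685 kPa, x_B = 0.416

At the dew point ψ → 1, so Σzᵢ/Kᵢ = 1 with Kᵢ = Pᵢˢᵃᵗ/P ⇒ 1/P = Σzᵢ/Pᵢˢᵃᵗ.
1/P = 0.732/296.5 + 0.268/152.6 = 0.004225 ⇒ P = 236.685 kPa
xᵢ = zᵢP/Pᵢˢᵃᵗ ⇒ x_B = 0.268·236.685/152.6 = 0.416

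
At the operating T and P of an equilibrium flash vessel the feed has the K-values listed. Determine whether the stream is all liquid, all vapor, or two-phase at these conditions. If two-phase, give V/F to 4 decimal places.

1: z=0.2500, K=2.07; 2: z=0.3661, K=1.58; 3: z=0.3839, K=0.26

ΣzᵢKᵢ = 1.1958; Σzᵢ/Kᵢ = 1.8290.
Both exceed 1, so a two-phase solution exists.
Let ψ = V/F and solve Σ zᵢ(Kᵢ−1)/(1+ψ(Kᵢ−1)) = 0.
Newton–Raphson from ψ = 0.5:
  ψ = 0.5000: g = -0.11206, g' = -0.7251 → ψ = 0.3455
  ψ = 0.3455: g = -0.00945, g' = -0.6175 → ψ = 0.3302
  ψ = 0.3302: g = -0.00005, g' = -0.6112 → ψ = 0.3301
Converged at ψ = 0.3301.

two-phase, V/F = 0.3301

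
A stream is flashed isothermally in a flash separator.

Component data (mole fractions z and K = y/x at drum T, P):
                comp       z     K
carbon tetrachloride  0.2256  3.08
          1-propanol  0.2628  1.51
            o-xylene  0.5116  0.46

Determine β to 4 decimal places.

Rachford–Rice: g(β) = Σ zᵢ(Kᵢ−1)/(1+β(Kᵢ−1)) = 0.
Check two-phase: ΣzᵢKᵢ = 1.3270 > 1 and Σzᵢ/Kᵢ = 1.3595 > 1, so g(0) = 0.3270 > 0 and g(1) = -0.3595 < 0.
Newton iteration, β⁰ = 0.5:
  β = 0.5000: g = -0.04163, g' = -0.5579 → β = 0.4254
  β = 0.4254: g = 0.00045, g' = -0.5723 → β = 0.4262
Converged at β = 0.4262.

β = 0.4262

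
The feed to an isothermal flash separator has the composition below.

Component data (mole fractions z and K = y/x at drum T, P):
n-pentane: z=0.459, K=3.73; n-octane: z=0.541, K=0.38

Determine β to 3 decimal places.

β = 0.542

Material balance + equilibrium reduce to Σ zᵢ(Kᵢ−1)/(1+β(Kᵢ−1)) = 0.
g(0) = ΣzᵢKᵢ − 1 = 0.918 and g(1) = 1 − Σzᵢ/Kᵢ = -0.547, so a root lies in (0, 1).
Newton iteration, β⁰ = 0.65:
  β = 0.650: g = -0.1102, g' = -1.028 → β = 0.543
  β = 0.543: g = -0.0006, g' = -1.028 → β = 0.542
Converged at β = 0.542.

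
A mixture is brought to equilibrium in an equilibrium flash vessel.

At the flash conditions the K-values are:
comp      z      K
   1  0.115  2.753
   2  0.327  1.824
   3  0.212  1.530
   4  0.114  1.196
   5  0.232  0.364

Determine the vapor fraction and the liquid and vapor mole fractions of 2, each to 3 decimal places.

Let ψ = V/F and solve Σ zᵢ(Kᵢ−1)/(1+ψ(Kᵢ−1)) = 0.
Check two-phase: ΣzᵢKᵢ = 1.458 > 1 and Σzᵢ/Kᵢ = 1.092 > 1, so g(0) = 0.458 > 0 and g(1) = -0.092 < 0.
Newton iteration, ψ⁰ = 0.35:
  ψ = 0.350: g = 0.2600, g' = -0.471 → ψ = 0.902
  ψ = 0.902: g = -0.0184, g' = -0.673 → ψ = 0.875
  ψ = 0.875: g = -0.0005, g' = -0.638 → ψ = 0.874
Converged at ψ = 0.874.
Compositions from xᵢ = zᵢ/(1+ψ(Kᵢ−1)), yᵢ = Kᵢxᵢ:
  1: x = 0.045, y = 0.125
  2: x = 0.190, y = 0.347
  3: x = 0.145, y = 0.222
  4: x = 0.097, y = 0.116
  5: x = 0.522, y = 0.190

ψ = 0.874, x_2 = 0.190, y_2 = 0.347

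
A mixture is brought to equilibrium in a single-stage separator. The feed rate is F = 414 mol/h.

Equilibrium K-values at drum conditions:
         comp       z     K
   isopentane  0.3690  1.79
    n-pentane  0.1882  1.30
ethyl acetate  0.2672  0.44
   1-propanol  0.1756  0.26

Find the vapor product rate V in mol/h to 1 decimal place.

V = 67.1 mol/h

Rachford–Rice: g(ψ) = Σ zᵢ(Kᵢ−1)/(1+ψ(Kᵢ−1)) = 0.
g(0) = ΣzᵢKᵢ − 1 = 0.0684 and g(1) = 1 − Σzᵢ/Kᵢ = -0.6336, so a root lies in (0, 1).
Newton–Raphson from ψ = 0.69:
  ψ = 0.6900: g = -0.27393, g' = -0.7321 → ψ = 0.3158
  ψ = 0.3158: g = -0.06649, g' = -0.4491 → ψ = 0.1678
  ψ = 0.1678: g = -0.00236, g' = -0.4223 → ψ = 0.1622
Converged at ψ = 0.1622.
Then V = ψ·F = 0.1622·414 = 67.1 mol/h and L = F − V = 346.9 mol/h.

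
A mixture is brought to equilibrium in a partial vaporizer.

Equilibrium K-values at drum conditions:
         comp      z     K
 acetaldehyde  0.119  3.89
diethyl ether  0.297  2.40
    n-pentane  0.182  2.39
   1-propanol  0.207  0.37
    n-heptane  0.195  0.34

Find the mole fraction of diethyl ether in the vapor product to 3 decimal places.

Material balance + equilibrium reduce to Σ zᵢ(Kᵢ−1)/(1+β(Kᵢ−1)) = 0.
Check two-phase: ΣzᵢKᵢ = 1.754 > 1 and Σzᵢ/Kᵢ = 1.363 > 1, so g(0) = 0.754 > 0 and g(1) = -0.363 < 0.
Newton–Raphson from β = 0.31:
  β = 0.310: g = 0.3243, g' = -0.992 → β = 0.637
  β = 0.637: g = 0.0354, g' = -0.867 → β = 0.678
  β = 0.678: g = -0.0004, g' = -0.888 → β = 0.677
Converged at β = 0.677.
Compositions from xᵢ = zᵢ/(1+β(Kᵢ−1)), yᵢ = Kᵢxᵢ:
  acetaldehyde: x = 0.040, y = 0.157
  diethyl ether: x = 0.152, y = 0.366
  n-pentane: x = 0.094, y = 0.224
  1-propanol: x = 0.361, y = 0.134
  n-heptane: x = 0.353, y = 0.120

y_diethyl ether = 0.366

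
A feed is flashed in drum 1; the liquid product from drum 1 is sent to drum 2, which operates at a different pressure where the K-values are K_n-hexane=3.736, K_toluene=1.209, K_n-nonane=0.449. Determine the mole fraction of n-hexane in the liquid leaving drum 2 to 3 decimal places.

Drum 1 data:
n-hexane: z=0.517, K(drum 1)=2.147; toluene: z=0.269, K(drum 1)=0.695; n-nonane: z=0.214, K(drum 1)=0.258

x_n-hexane (drum 2) = 0.103

Drum 1:
Rachford–Rice: g(ψ₁) = Σ zᵢ(Kᵢ−1)/(1+ψ₁(Kᵢ−1)) = 0.
Feasibility: ΣzᵢKᵢ = 1.352, Σzᵢ/Kᵢ = 1.457 — both > 1, two phases present.
Newton iteration, ψ₁⁰ = 0.47:
  ψ₁ = 0.470: g = 0.0457, g' = -0.599 → ψ₁ = 0.546
  ψ₁ = 0.546: g = -0.0009, g' = -0.626 → ψ₁ = 0.545
Converged at ψ₁ = 0.545.
Drum-1 compositions:
  n-hexane: x = 0.318, y = 0.683
  toluene: x = 0.323, y = 0.224
  n-nonane: x = 0.359, y = 0.093
Drum-2 feed = drum-1 liquid: z₂ = (0.3182, 0.3226, 0.3592).
Drum 2:
Rachford–Rice: g(ψ₂) = Σ zᵢ(Kᵢ−1)/(1+ψ₂(Kᵢ−1)) = 0.
Check two-phase: ΣzᵢKᵢ = 1.740 > 1 and Σzᵢ/Kᵢ = 1.152 > 1, so g(0) = 0.740 > 0 and g(1) = -0.152 < 0.
Iterate (Newton) starting at ψ₂ = 0.5:
  ψ₂ = 0.500: g = 0.1555, g' = -0.644 → ψ₂ = 0.741
  ψ₂ = 0.741: g = 0.0112, g' = -0.582 → ψ₂ = 0.761
Converged at ψ₂ = 0.761.
  n-hexane: x = 0.103, y = 0.386
  toluene: x = 0.278, y = 0.337
  n-nonane: x = 0.618, y = 0.278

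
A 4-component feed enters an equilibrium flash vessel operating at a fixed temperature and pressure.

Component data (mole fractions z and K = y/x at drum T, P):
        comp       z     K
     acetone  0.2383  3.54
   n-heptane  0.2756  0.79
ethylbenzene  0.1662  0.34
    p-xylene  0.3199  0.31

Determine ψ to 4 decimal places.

Material balance + equilibrium reduce to Σ zᵢ(Kᵢ−1)/(1+ψ(Kᵢ−1)) = 0.
Feasibility: ΣzᵢKᵢ = 1.2170, Σzᵢ/Kᵢ = 1.9369 — both > 1, two phases present.
Newton–Raphson from ψ = 0.5:
  ψ = 0.5000: g = -0.29874, g' = -0.8298 → ψ = 0.1400
  ψ = 0.1400: g = 0.02169, g' = -1.1240 → ψ = 0.1593
  ψ = 0.1593: g = 0.00048, g' = -1.0749 → ψ = 0.1597
Converged at ψ = 0.1597.

ψ = 0.1597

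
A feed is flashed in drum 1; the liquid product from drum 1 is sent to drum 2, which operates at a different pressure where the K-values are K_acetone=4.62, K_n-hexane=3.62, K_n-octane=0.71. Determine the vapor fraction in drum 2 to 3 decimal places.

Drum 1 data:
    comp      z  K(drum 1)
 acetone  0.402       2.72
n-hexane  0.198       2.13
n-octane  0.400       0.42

V/F (drum 2) = 0.737

Drum 1:
Newton iteration, ψ₁⁰ = 0.62:
  ψ₁ = 0.620: g = 0.1039, g' = -0.694 → ψ₁ = 0.770
  ψ₁ = 0.770: g = -0.0019, g' = -0.732 → ψ₁ = 0.767
Converged at ψ₁ = 0.767.
Drum-1 compositions:
  acetone: x = 0.173, y = 0.471
  n-hexane: x = 0.106, y = 0.226
  n-octane: x = 0.721, y = 0.303
Drum-2 feed = drum-1 liquid: z₂ = (0.1733, 0.1061, 0.7206).
Drum 2:
Iterate (Newton) starting at ψ₂ = 0.5:
  ψ₂ = 0.500: g = 0.0992, g' = -0.507 → ψ₂ = 0.696
  ψ₂ = 0.696: g = 0.0150, g' = -0.370 → ψ₂ = 0.736
  ψ₂ = 0.736: g = 0.0004, g' = -0.352 → ψ₂ = 0.737
Converged at ψ₂ = 0.737.
  acetone: x = 0.047, y = 0.218
  n-hexane: x = 0.036, y = 0.131
  n-octane: x = 0.917, y = 0.651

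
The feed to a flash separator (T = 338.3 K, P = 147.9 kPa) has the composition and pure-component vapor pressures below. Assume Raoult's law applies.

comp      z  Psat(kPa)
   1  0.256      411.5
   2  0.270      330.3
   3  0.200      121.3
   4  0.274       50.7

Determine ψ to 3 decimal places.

ψ = 0.710

Raoult's law: Kᵢ = Pᵢˢᵃᵗ/P = Pᵢˢᵃᵗ/147.9.
  K_1 = 411.5/147.9 = 2.78229, K_2 = 330.3/147.9 = 2.23327, K_3 = 121.3/147.9 = 0.82015, K_4 = 50.7/147.9 = 0.34280
Let ψ = V/F and solve Σ zᵢ(Kᵢ−1)/(1+ψ(Kᵢ−1)) = 0.
Feasibility: ΣzᵢKᵢ = 1.573, Σzᵢ/Kᵢ = 1.256 — both > 1, two phases present.
Newton–Raphson from ψ = 0.5:
  ψ = 0.500: g = 0.1395, g' = -0.655 → ψ = 0.713
  ψ = 0.713: g = -0.0020, g' = -0.702 → ψ = 0.710
Converged at ψ = 0.710.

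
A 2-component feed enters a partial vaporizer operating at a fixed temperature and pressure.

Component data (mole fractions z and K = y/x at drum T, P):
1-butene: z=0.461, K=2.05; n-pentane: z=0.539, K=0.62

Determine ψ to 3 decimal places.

Newton iteration, ψ⁰ = 0.5:
  ψ = 0.500: g = 0.0645, g' = -0.337 → ψ = 0.691
  ψ = 0.691: g = 0.0026, g' = -0.314 → ψ = 0.700
Converged at ψ = 0.700.

ψ = 0.700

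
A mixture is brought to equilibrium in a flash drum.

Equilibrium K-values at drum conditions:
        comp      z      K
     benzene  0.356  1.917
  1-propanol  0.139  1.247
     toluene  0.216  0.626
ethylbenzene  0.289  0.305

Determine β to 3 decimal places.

Material balance + equilibrium reduce to Σ zᵢ(Kᵢ−1)/(1+β(Kᵢ−1)) = 0.
Check two-phase: ΣzᵢKᵢ = 1.079 > 1 and Σzᵢ/Kᵢ = 1.590 > 1, so g(0) = 0.079 > 0 and g(1) = -0.590 < 0.
Newton iteration, β⁰ = 0.33:
  β = 0.330: g = -0.0704, g' = -0.458 → β = 0.176
  β = 0.176: g = -0.0014, g' = -0.446 → β = 0.173
Converged at β = 0.173.

β = 0.173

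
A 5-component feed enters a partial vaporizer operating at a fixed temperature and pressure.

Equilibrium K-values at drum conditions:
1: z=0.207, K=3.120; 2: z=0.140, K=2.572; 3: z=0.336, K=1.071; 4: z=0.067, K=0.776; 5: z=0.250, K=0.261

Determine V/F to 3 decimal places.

Material balance + equilibrium reduce to Σ zᵢ(Kᵢ−1)/(1+V/F(Kᵢ−1)) = 0.
g(0) = ΣzᵢKᵢ − 1 = 0.483 and g(1) = 1 − Σzᵢ/Kᵢ = -0.479, so a root lies in (0, 1).
Newton iteration, V/F⁰ = 0.5:
  V/F = 0.500: g = 0.0494, g' = -0.677 → V/F = 0.573
  V/F = 0.573: g = -0.0008, g' = -0.702 → V/F = 0.572
Converged at V/F = 0.572.

V/F = 0.572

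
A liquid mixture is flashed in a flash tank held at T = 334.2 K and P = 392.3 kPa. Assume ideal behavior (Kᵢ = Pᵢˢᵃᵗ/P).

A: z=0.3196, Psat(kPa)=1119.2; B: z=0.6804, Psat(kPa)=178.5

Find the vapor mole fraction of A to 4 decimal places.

Raoult's law: Kᵢ = Pᵢˢᵃᵗ/P = Pᵢˢᵃᵗ/392.3.
  K_A = 1119.2/392.3 = 2.852919, K_B = 178.5/392.3 = 0.455009
Let ψ = V/F and solve Σ zᵢ(Kᵢ−1)/(1+ψ(Kᵢ−1)) = 0.
g(0) = ΣzᵢKᵢ − 1 = 0.2214 and g(1) = 1 − Σzᵢ/Kᵢ = -0.6074, so a root lies in (0, 1).
Iterate (Newton) starting at ψ = 0.5:
  ψ = 0.5000: g = -0.20230, g' = -0.6775 → ψ = 0.2014
  ψ = 0.2014: g = 0.01473, g' = -0.8369 → ψ = 0.2190
  ψ = 0.2190: g = 0.00019, g' = -0.8158 → ψ = 0.2192
Converged at ψ = 0.2192.
Compositions from xᵢ = zᵢ/(1+ψ(Kᵢ−1)), yᵢ = Kᵢxᵢ:
  A: x = 0.2273, y = 0.6484
  B: x = 0.7727, y = 0.3516

y_A = 0.6484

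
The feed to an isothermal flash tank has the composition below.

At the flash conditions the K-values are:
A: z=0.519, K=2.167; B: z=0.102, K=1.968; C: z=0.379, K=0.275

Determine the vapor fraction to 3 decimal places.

Material balance + equilibrium reduce to Σ zᵢ(Kᵢ−1)/(1+ψ(Kᵢ−1)) = 0.
Check two-phase: ΣzᵢKᵢ = 1.430 > 1 and Σzᵢ/Kᵢ = 1.670 > 1, so g(0) = 0.430 > 0 and g(1) = -0.670 < 0.
Iterate (Newton) starting at ψ = 0.52:
  ψ = 0.520: g = 0.0016, g' = -0.829 → ψ = 0.522
Converged at ψ = 0.522.

ψ = 0.522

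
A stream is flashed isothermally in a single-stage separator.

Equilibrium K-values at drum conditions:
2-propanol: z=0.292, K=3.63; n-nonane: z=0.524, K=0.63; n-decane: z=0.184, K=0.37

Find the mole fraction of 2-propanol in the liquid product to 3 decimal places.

x_2-propanol = 0.144

Let ψ = V/F and solve Σ zᵢ(Kᵢ−1)/(1+ψ(Kᵢ−1)) = 0.
g(0) = ΣzᵢKᵢ − 1 = 0.458 and g(1) = 1 − Σzᵢ/Kᵢ = -0.409, so a root lies in (0, 1).
Iterate (Newton) starting at ψ = 0.5:
  ψ = 0.500: g = -0.0754, g' = -0.641 → ψ = 0.382
  ψ = 0.382: g = 0.0044, g' = -0.726 → ψ = 0.388
Converged at ψ = 0.388.
Compositions from xᵢ = zᵢ/(1+ψ(Kᵢ−1)), yᵢ = Kᵢxᵢ:
  2-propanol: x = 0.144, y = 0.524
  n-nonane: x = 0.612, y = 0.386
  n-decane: x = 0.244, y = 0.090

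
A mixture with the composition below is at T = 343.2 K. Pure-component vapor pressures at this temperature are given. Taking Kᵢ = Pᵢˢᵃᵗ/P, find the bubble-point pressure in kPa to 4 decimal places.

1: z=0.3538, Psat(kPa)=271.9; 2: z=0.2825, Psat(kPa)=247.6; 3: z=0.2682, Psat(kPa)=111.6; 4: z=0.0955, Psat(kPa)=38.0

Pbub = 199.7053 kPa

At the bubble point ψ → 0, so ΣzᵢKᵢ = 1 with Kᵢ = Pᵢˢᵃᵗ/P ⇒ P = ΣzᵢPᵢˢᵃᵗ.
P = 0.3538·271.9 + 0.2825·247.6 + 0.2682·111.6 + 0.0955·38.0 = 199.7053 kPa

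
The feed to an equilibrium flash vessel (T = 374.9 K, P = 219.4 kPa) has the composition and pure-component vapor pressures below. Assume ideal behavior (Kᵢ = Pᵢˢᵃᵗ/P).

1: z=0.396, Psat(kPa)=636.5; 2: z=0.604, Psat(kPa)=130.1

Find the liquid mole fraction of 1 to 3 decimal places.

x_1 = 0.176

Raoult's law: Kᵢ = Pᵢˢᵃᵗ/P = Pᵢˢᵃᵗ/219.4.
  K_1 = 636.5/219.4 = 2.90109, K_2 = 130.1/219.4 = 0.59298
Material balance + equilibrium reduce to Σ zᵢ(Kᵢ−1)/(1+ψ(Kᵢ−1)) = 0.
g(0) = ΣzᵢKᵢ − 1 = 0.507 and g(1) = 1 − Σzᵢ/Kᵢ = -0.155, so a root lies in (0, 1).
Newton iteration, ψ⁰ = 0.44:
  ψ = 0.440: g = 0.1105, g' = -0.573 → ψ = 0.633
  ψ = 0.633: g = 0.0106, g' = -0.476 → ψ = 0.655
Converged at ψ = 0.655.
Compositions from xᵢ = zᵢ/(1+ψ(Kᵢ−1)), yᵢ = Kᵢxᵢ:
  1: x = 0.176, y = 0.512
  2: x = 0.824, y = 0.488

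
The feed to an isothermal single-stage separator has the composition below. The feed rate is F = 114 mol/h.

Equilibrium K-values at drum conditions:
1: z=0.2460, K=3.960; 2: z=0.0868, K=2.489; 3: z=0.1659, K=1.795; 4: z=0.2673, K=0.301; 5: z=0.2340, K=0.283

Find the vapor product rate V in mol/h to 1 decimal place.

Material balance + equilibrium reduce to Σ zᵢ(Kᵢ−1)/(1+ψ(Kᵢ−1)) = 0.
Feasibility: ΣzᵢKᵢ = 1.6347, Σzᵢ/Kᵢ = 1.9043 — both > 1, two phases present.
Newton iteration, ψ⁰ = 0.5:
  ψ = 0.5000: g = -0.08669, g' = -1.0683 → ψ = 0.4189
  ψ = 0.4189: g = -0.00034, g' = -1.0685 → ψ = 0.4185
Converged at ψ = 0.4185.
Then V = ψ·F = 0.4185·114 = 47.7 mol/h and L = F − V = 66.3 mol/h.

V = 47.7 mol/h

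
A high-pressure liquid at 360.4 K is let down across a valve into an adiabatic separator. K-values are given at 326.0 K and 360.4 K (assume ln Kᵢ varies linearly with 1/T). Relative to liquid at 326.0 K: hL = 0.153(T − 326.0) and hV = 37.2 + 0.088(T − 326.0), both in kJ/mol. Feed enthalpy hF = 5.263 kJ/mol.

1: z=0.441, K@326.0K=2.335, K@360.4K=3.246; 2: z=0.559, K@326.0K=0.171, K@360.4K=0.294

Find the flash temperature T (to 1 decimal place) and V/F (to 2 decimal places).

T = 328.1 K, V/F = 0.13

Adiabatic flash: solve Rachford–Rice at each trial T, then check hF = ψ·hV(T) + (1−ψ)·hL(T).
  T = 326.0 K: K = (2.335, 0.171), RR gives ψ = 0.113, H_out = 4.213 kJ/mol
  T = 360.4 K: K = (3.246, 0.294), RR gives ψ = 0.376, H_out = 18.401 kJ/mol
  T = 343.2 K: K = (2.776, 0.227), RR gives ψ = 0.256, H_out = 11.867 kJ/mol
  T = 334.6 K: K = (2.552, 0.198), RR gives ψ = 0.190, H_out = 8.260 kJ/mol
  T = 330.3 K: K = (2.442, 0.184), RR gives ψ = 0.153, H_out = 6.305 kJ/mol
  T = 328.1 K: K = (2.387, 0.177), RR gives ψ = 0.133, H_out = 5.253 kJ/mol
Linear interpolation between T = 328.1 (H_out = 5.253) and T = 330.3 (H_out = 6.305) on hF = 5.263 gives T ≈ 328.1 K, at which ψ = 0.13.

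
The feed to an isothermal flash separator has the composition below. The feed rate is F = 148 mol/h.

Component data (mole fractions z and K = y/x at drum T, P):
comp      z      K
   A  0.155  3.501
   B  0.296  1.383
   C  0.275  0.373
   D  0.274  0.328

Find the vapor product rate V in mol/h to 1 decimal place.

V = 21.1 mol/h

Rachford–Rice: g(ψ) = Σ zᵢ(Kᵢ−1)/(1+ψ(Kᵢ−1)) = 0.
Feasibility: ΣzᵢKᵢ = 1.144, Σzᵢ/Kᵢ = 1.831 — both > 1, two phases present.
Newton–Raphson from ψ = 0.5:
  ψ = 0.500: g = -0.2611, g' = -0.732 → ψ = 0.143
Converged at ψ = 0.143.
Then V = ψ·F = 0.1429·148 = 21.1 mol/h and L = F − V = 126.9 mol/h.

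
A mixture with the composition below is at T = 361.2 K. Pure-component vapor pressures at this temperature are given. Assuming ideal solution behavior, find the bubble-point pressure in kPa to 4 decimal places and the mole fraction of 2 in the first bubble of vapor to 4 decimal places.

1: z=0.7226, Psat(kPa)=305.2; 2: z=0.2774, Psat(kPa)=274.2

At the bubble point ψ → 0, so ΣzᵢKᵢ = 1 with Kᵢ = Pᵢˢᵃᵗ/P ⇒ P = ΣzᵢPᵢˢᵃᵗ.
P = 0.7226·305.2 + 0.2774·274.2 = 296.6006 kPa
yᵢ = zᵢPᵢˢᵃᵗ/P ⇒ y_2 = 0.2774·274.2/296.6006 = 0.2564

Pbub = 296.6006 kPa, y_2 = 0.2564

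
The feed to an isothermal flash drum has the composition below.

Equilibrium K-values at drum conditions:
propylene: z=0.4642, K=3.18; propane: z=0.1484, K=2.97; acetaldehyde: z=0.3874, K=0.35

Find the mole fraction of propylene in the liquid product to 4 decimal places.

x_propylene = 0.1747

Rachford–Rice: g(V/F) = Σ zᵢ(Kᵢ−1)/(1+V/F(Kᵢ−1)) = 0.
g(0) = ΣzᵢKᵢ − 1 = 1.0525 and g(1) = 1 − Σzᵢ/Kᵢ = -0.3028, so a root lies in (0, 1).
Newton–Raphson from V/F = 0.5:
  V/F = 0.5000: g = 0.25842, g' = -1.0104 → V/F = 0.7557
  V/F = 0.7557: g = 0.00475, g' = -1.0400 → V/F = 0.7603
Converged at V/F = 0.7603.
Compositions from xᵢ = zᵢ/(1+V/F(Kᵢ−1)), yᵢ = Kᵢxᵢ:
  propylene: x = 0.1747, y = 0.5555
  propane: x = 0.0594, y = 0.1765
  acetaldehyde: x = 0.7659, y = 0.2681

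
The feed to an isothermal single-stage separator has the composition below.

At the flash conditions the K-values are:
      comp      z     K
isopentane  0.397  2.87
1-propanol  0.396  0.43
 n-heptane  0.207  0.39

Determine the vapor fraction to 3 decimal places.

Let ψ = V/F and solve Σ zᵢ(Kᵢ−1)/(1+ψ(Kᵢ−1)) = 0.
g(0) = ΣzᵢKᵢ − 1 = 0.390 and g(1) = 1 − Σzᵢ/Kᵢ = -0.590, so a root lies in (0, 1).
Newton iteration, ψ⁰ = 0.5:
  ψ = 0.500: g = -0.1137, g' = -0.782 → ψ = 0.355
  ψ = 0.355: g = 0.0024, g' = -0.829 → ψ = 0.357
Converged at ψ = 0.357.

ψ = 0.357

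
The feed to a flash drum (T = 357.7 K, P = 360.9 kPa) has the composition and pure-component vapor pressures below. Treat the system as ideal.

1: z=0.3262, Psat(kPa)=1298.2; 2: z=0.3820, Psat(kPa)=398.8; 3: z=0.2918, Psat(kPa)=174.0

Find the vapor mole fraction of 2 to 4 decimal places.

Raoult's law: Kᵢ = Pᵢˢᵃᵗ/P = Pᵢˢᵃᵗ/360.9.
  K_1 = 1298.2/360.9 = 3.597118, K_2 = 398.8/360.9 = 1.105015, K_3 = 174.0/360.9 = 0.482128
Newton iteration, ψ⁰ = 0.32:
  ψ = 0.3200: g = 0.32035, g' = -0.7726 → ψ = 0.7346
  ψ = 0.7346: g = 0.08467, g' = -0.4677 → ψ = 0.9157
  ψ = 0.9157: g = -0.00001, g' = -0.4794 → ψ = 0.9156
Converged at ψ = 0.9156.
Compositions from xᵢ = zᵢ/(1+ψ(Kᵢ−1)), yᵢ = Kᵢxᵢ:
  1: x = 0.0966, y = 0.3474
  2: x = 0.3485, y = 0.3851
  3: x = 0.5549, y = 0.2676

y_2 = 0.3851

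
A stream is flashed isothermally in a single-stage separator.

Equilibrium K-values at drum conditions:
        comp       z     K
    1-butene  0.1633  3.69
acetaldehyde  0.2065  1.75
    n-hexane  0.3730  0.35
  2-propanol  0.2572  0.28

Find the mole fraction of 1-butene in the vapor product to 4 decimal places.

Newton–Raphson from β = 0.44:
  β = 0.4400: g = -0.29300, g' = -0.9083 → β = 0.1174
  β = 0.1174: g = 0.01142, g' = -1.1244 → β = 0.1276
  β = 0.1276: g = 0.00012, g' = -1.1008 → β = 0.1277
Converged at β = 0.1277.
Compositions from xᵢ = zᵢ/(1+β(Kᵢ−1)), yᵢ = Kᵢxᵢ:
  1-butene: x = 0.1216, y = 0.4485
  acetaldehyde: x = 0.1885, y = 0.3298
  n-hexane: x = 0.4068, y = 0.1424
  2-propanol: x = 0.2832, y = 0.0793

y_1-butene = 0.4485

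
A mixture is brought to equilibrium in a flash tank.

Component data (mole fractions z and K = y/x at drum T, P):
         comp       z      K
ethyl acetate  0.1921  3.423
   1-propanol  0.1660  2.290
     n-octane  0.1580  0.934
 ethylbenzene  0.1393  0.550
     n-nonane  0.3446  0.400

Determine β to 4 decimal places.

β = 0.4278

Iterate (Newton) starting at β = 0.41:
  β = 0.4100: g = 0.01176, g' = -0.6633 → β = 0.4277
  β = 0.4277: g = 0.00007, g' = -0.6552 → β = 0.4278
Converged at β = 0.4278.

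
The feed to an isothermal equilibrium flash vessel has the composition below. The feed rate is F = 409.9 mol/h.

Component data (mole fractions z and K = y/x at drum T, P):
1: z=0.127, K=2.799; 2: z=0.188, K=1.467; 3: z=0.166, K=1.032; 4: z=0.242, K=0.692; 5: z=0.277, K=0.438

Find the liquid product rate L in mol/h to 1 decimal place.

L = 329.2 mol/h

Material balance + equilibrium reduce to Σ zᵢ(Kᵢ−1)/(1+β(Kᵢ−1)) = 0.
Feasibility: ΣzᵢKᵢ = 1.091, Σzᵢ/Kᵢ = 1.317 — both > 1, two phases present.
Newton iteration, β⁰ = 0.59:
  β = 0.590: g = -0.1391, g' = -0.352 → β = 0.195
  β = 0.195: g = 0.0007, g' = -0.396 → β = 0.197
Converged at β = 0.197.
Then V = β·F = 0.1969·409.9 = 80.7 mol/h and L = F − V = 329.2 mol/h.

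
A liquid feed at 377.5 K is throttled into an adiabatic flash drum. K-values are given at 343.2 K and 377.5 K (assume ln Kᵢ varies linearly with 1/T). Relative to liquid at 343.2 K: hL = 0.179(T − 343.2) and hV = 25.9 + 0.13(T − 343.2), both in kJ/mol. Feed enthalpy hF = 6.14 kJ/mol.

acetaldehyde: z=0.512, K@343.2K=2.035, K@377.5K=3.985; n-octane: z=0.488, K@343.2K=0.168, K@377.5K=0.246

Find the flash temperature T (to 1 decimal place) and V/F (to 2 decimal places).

T = 346.8 K, V/F = 0.21

Adiabatic flash: solve Rachford–Rice at each trial T, then check hF = ψ·hV(T) + (1−ψ)·hL(T).
  T = 343.2 K: K = (2.035, 0.168), RR gives ψ = 0.144, H_out = 3.727 kJ/mol
  T = 377.5 K: K = (3.985, 0.246), RR gives ψ = 0.516, H_out = 18.626 kJ/mol
  T = 360.4 K: K = (2.896, 0.205), RR gives ψ = 0.387, H_out = 12.774 kJ/mol
  T = 351.8 K: K = (2.438, 0.186), RR gives ψ = 0.290, H_out = 8.924 kJ/mol
  T = 347.5 K: K = (2.230, 0.177), RR gives ψ = 0.225, H_out = 6.559 kJ/mol
  T = 345.4 K: K = (2.133, 0.173), RR gives ψ = 0.188, H_out = 5.246 kJ/mol
Linear interpolation between T = 345.4 (H_out = 5.246) and T = 347.5 (H_out = 6.559) on hF = 6.14 gives T ≈ 346.8 K, at which ψ = 0.21.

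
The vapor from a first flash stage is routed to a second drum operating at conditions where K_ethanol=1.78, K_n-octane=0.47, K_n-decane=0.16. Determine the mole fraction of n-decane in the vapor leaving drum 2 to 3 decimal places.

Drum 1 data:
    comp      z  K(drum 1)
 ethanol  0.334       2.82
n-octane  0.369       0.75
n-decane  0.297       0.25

y_n-decane (drum 2) = 0.025

Drum 1:
Rachford–Rice: g(ψ₁) = Σ zᵢ(Kᵢ−1)/(1+ψ₁(Kᵢ−1)) = 0.
Feasibility: ΣzᵢKᵢ = 1.293, Σzᵢ/Kᵢ = 1.798 — both > 1, two phases present.
Newton iteration, ψ₁⁰ = 0.47:
  ψ₁ = 0.470: g = -0.1209, g' = -0.749 → ψ₁ = 0.309
  ψ₁ = 0.309: g = -0.0006, g' = -0.764 → ψ₁ = 0.308
Converged at ψ₁ = 0.308.
Drum-1 compositions:
  ethanol: x = 0.214, y = 0.604
  n-octane: x = 0.400, y = 0.300
  n-decane: x = 0.386, y = 0.097
Drum-2 feed = drum-1 vapor: z₂ = (0.6036, 0.2998, 0.0965).
Drum 2:
Let ψ₂ = V/F and solve Σ zᵢ(Kᵢ−1)/(1+ψ₂(Kᵢ−1)) = 0.
g(0) = ΣzᵢKᵢ − 1 = 0.231 and g(1) = 1 − Σzᵢ/Kᵢ = -0.580, so a root lies in (0, 1).
Newton–Raphson from ψ₂ = 0.54:
  ψ₂ = 0.540: g = -0.0398, g' = -0.575 → ψ₂ = 0.471
  ψ₂ = 0.471: g = -0.0016, g' = -0.532 → ψ₂ = 0.468
Converged at ψ₂ = 0.468.
  ethanol: x = 0.442, y = 0.787
  n-octane: x = 0.399, y = 0.187
  n-decane: x = 0.159, y = 0.025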